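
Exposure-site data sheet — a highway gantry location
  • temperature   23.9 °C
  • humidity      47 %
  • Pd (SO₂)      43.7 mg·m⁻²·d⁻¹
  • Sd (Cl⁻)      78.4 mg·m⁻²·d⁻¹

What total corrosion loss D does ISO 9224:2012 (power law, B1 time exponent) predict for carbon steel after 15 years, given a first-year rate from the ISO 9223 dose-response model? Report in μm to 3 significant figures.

D(15) = 140 μm

carbon steel: f(T) = -0.054·(T−10) [T>10 °C] = -0.7506
  sulphur-dioxide contribution → 15.25 μm/a
  chloride contribution → 18.7 μm/a
  ⇒ r_corr(carbon steel) = 33.95 μm/a
ISO 9224: D(t) = r_corr · t^b with b = 0.523 (carbon steel, B1)
  D(15) = 33.95 × 15^0.523 = 33.95 × 4.122 = 139.9 μm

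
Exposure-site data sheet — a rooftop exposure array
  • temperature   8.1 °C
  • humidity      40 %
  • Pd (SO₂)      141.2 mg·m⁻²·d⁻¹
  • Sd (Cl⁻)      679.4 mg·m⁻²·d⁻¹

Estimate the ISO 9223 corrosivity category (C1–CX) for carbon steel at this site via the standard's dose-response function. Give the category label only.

C4

carbon steel: temperature factor f = +0.150·(-1.9) = -0.2850
  SO₂ term: 1.77·141.2^0.52·exp(0.02·40-0.2850) = 38.86
  Sd branch = 0.102·Sd^0.62·e^(0.033·RH+0.04·T) = 30.1 μm/a
  sum: 38.86 + 30.1 → r_corr = 68.96 μm/a
Category bounds: 50…80 μm/a bracket r_corr ⇒ C4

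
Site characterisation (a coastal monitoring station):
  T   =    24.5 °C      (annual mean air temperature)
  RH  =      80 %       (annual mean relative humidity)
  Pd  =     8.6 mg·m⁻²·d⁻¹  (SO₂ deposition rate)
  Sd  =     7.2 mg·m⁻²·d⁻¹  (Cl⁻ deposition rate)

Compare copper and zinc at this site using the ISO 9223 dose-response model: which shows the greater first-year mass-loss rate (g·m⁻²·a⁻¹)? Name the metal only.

copper: f(T) = -0.080·(T−10) [T>10 °C] = -1.1600
  SO₂ term: 0.0053·8.6^0.26·exp(0.059·80-1.1600) = 0.3261
  Cl⁻ term: 0.01025·7.2^0.27·exp(0.036·80+0.049·24.5) = 1.034
  sum: 0.3261 + 1.034 → r_corr = 1.36 μm/a
  mass loss = 1.36 μm/a × 8.96 g/cm³ = 12.18 g·m⁻²·a⁻¹
zinc: T>10 °C ⇒ hinge -0.071·(24.5−10) = -1.0295
  Pd branch = 0.0129·Pd^0.44·e^(0.046·RH+f) = 0.4708 μm/a
  Sd branch = 0.0175·Sd^0.57·e^(0.008·RH+0.085·T) = 0.8205 μm/a
  sum: 0.4708 + 0.8205 → r_corr = 1.291 μm/a
  mass loss = 1.291 μm/a × 7.14 g/cm³ = 9.22 g·m⁻²·a⁻¹
Ordering by g·m⁻²·a⁻¹: copper (12.2) > zinc (9.22)

copper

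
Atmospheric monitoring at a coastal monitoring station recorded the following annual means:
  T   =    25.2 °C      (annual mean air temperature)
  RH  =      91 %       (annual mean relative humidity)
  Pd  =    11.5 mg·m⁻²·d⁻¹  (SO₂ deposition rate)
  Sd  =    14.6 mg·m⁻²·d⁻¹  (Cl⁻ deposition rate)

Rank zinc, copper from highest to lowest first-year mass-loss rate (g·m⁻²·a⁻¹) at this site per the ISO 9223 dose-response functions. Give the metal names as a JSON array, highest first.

["copper", "zinc"]

zinc: T>10 °C ⇒ hinge -0.071·(25.2−10) = -1.0792
  sulphur-dioxide contribution → 0.8444 μm/a
  chloride contribution → 1.423 μm/a
  total first-year rate 2.267 μm/a
  mass loss = 2.267 μm/a × 7.14 g/cm³ = 16.19 g·m⁻²·a⁻¹
copper: temperature factor f = -0.080·(15.2) = -1.2160
  sulphur-dioxide contribution → 0.6363 μm/a
  chloride contribution → 1.924 μm/a
  total first-year rate 2.56 μm/a
  mass loss = 2.56 μm/a × 8.96 g/cm³ = 22.94 g·m⁻²·a⁻¹
Ordering by g·m⁻²·a⁻¹: copper (22.9) > zinc (16.2)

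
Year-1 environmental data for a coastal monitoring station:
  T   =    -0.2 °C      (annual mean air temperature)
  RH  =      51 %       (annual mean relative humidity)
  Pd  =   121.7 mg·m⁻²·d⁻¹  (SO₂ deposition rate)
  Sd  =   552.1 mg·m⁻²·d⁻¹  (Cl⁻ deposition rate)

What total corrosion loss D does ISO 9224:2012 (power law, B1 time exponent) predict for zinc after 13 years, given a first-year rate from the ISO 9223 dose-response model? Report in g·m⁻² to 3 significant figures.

zinc: T≤10 °C ⇒ hinge +0.038·(-0.2−10) = -0.3876
  SO₂ term: 0.0129·121.7^0.44·exp(0.046·51-0.3876) = 0.7562
  Sd branch = 0.0175·Sd^0.57·e^(0.008·RH+0.085·T) = 0.9458 μm/a
  r_corr = 0.7562 + 0.9458 = 1.702 μm/a
ISO 9224: D(t) = r_corr · t^b with b = 0.813 (zinc, B1)
  D(13) = 1.702 × 13^0.813 = 1.702 × 8.047 = 13.7 μm
  Mass loss = 13.7 μm × 7.14 g/cm³ = 97.79 g·m⁻²

D(13) = 97.8 g·m⁻²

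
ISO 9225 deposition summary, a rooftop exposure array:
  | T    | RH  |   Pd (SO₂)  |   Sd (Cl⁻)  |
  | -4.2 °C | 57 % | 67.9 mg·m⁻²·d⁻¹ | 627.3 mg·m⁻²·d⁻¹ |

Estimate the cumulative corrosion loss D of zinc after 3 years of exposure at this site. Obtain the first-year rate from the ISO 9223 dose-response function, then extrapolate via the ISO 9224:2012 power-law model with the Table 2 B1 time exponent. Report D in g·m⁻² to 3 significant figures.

D(3) = 24.8 g·m⁻²

zinc: T≤10 °C ⇒ hinge +0.038·(-4.2−10) = -0.5396
  Pd branch = 0.0129·Pd^0.44·e^(0.046·RH+f) = 0.6622 μm/a
  Sd branch = 0.0175·Sd^0.57·e^(0.008·RH+0.085·T) = 0.7596 μm/a
  sum: 0.6622 + 0.7596 → r_corr = 1.422 μm/a
Long-term exponent b (ISO 9224 Table 2, B1) = 0.813
  D(3) = 1.422 × 3^0.813 = 1.422 × 2.443 = 3.473 μm
  Mass loss = 3.473 μm × 7.14 g/cm³ = 24.8 g·m⁻²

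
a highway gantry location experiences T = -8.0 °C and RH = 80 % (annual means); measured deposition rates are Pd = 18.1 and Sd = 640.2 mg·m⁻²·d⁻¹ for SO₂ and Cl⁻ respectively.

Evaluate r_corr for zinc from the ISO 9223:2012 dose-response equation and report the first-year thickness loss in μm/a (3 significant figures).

r_corr = 1.59 μm/a

zinc: T≤10 °C ⇒ hinge +0.038·(-8.0−10) = -0.6840
  sulphur-dioxide contribution → 0.9228 μm/a
  chloride contribution → 0.6688 μm/a
  ⇒ r_corr(zinc) = 1.592 μm/a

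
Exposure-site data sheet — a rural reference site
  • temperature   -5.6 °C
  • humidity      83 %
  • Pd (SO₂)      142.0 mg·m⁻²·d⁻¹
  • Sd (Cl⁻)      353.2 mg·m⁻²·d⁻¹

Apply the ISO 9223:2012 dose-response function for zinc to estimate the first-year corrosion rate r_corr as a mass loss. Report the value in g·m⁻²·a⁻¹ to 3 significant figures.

zinc: T≤10 °C ⇒ hinge +0.038·(-5.6−10) = -0.5928
  Pd branch = 0.0129·Pd^0.44·e^(0.046·RH+f) = 2.873 μm/a
  Cl⁻ term: 0.0175·353.2^0.57·exp(0.008·83+0.085·-5.6) = 0.5985
  sum: 2.873 + 0.5985 → r_corr = 3.471 μm/a
Convert to mass loss: 3.471 μm/a × 7.14 g/cm³ = 24.78 g·m⁻²·a⁻¹

r_corr = 24.8 g·m⁻²·a⁻¹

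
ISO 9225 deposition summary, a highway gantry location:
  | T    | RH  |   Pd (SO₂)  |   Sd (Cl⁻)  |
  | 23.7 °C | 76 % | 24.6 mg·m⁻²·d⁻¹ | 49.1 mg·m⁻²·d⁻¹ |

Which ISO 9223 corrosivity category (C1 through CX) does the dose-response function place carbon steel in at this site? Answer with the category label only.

C4

carbon steel: f(T) = -0.054·(T−10) [T>10 °C] = -0.7398
  Pd branch = 1.77·Pd^0.52·e^(0.02·RH+f) = 20.42 μm/a
  Cl⁻ term: 0.102·49.1^0.62·exp(0.033·76+0.04·23.7) = 36.14
  sum: 20.42 + 36.14 → r_corr = 56.56 μm/a
Category bounds: 50…80 μm/a bracket r_corr ⇒ C4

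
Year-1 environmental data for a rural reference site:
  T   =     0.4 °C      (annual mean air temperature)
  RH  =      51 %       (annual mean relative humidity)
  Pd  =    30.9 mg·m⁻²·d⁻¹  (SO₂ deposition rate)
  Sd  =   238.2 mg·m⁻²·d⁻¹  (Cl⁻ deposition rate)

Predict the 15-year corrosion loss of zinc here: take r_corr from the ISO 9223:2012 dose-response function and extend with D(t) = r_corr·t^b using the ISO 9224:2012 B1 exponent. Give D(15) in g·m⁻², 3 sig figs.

D(15) = 67.1 g·m⁻²

zinc: T≤10 °C ⇒ hinge +0.038·(0.4−10) = -0.3648
  sulphur-dioxide contribution → 0.4232 μm/a
  chloride contribution → 0.6164 μm/a
  ⇒ r_corr(zinc) = 1.04 μm/a
ISO 9224: D(t) = r_corr · t^b with b = 0.813 (zinc, B1)
  D(15) = 1.04 × 15^0.813 = 1.04 × 9.04 = 9.398 μm
  Mass loss = 9.398 μm × 7.14 g/cm³ = 67.1 g·m⁻²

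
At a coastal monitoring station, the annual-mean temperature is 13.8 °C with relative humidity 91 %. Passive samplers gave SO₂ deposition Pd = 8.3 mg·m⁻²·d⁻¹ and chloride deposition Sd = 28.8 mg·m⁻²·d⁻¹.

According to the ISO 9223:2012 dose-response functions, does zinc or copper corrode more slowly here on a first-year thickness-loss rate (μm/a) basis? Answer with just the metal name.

zinc

zinc: temperature factor f = -0.071·(3.8) = -0.2698
  sulphur-dioxide contribution → 1.643 μm/a
  chloride contribution → 0.7952 μm/a
  total first-year rate 2.439 μm/a
copper: f(T) = -0.080·(T−10) [T>10 °C] = -0.3040
  sulphur-dioxide contribution → 1.455 μm/a
  chloride contribution → 1.322 μm/a
  ⇒ r_corr(copper) = 2.777 μm/a
Ordering by μm/a: copper (2.78) > zinc (2.44)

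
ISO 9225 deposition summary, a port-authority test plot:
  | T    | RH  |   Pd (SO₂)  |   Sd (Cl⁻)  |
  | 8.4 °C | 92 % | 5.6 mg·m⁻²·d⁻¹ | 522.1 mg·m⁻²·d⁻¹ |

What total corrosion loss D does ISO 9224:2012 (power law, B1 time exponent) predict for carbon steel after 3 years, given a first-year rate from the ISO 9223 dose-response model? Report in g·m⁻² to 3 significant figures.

carbon steel: f(T) = +0.150·(T−10) [T≤10 °C] = -0.2400
  sulphur-dioxide contribution → 21.47 μm/a
  chloride contribution → 143.9 μm/a
  total first-year rate 165.4 μm/a
Power-law: D(3) = r_corr · 3^0.523
  D(3) = 165.4 × 3^0.523 = 165.4 × 1.776 = 293.8 μm
  Mass loss = 293.8 μm × 7.85 g/cm³ = 2306 g·m⁻²

D(3) = 2.31e+03 g·m⁻²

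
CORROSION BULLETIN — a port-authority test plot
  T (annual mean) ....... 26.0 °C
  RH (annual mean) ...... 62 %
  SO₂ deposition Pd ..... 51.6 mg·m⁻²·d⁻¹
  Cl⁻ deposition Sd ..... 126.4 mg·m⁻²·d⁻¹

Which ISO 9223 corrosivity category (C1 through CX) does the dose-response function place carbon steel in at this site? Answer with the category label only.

C4

carbon steel: temperature factor f = -0.054·(16.0) = -0.8640
  sulphur-dioxide contribution → 20.04 μm/a
  chloride contribution → 44.87 μm/a
  ⇒ r_corr(carbon steel) = 64.9 μm/a
64.9 μm/a falls in (50, 80] for carbon steel → category C4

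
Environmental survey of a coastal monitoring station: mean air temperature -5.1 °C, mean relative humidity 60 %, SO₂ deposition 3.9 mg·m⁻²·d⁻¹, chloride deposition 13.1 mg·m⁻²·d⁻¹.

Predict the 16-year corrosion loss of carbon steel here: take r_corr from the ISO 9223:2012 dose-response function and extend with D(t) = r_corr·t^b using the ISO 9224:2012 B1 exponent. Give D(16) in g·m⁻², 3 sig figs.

carbon steel: f(T) = +0.150·(T−10) [T≤10 °C] = -2.2650
  Pd branch = 1.77·Pd^0.52·e^(0.02·RH+f) = 1.238 μm/a
  Sd branch = 0.102·Sd^0.62·e^(0.033·RH+0.04·T) = 2.969 μm/a
  sum: 1.238 + 2.969 → r_corr = 4.207 μm/a
Long-term exponent b (ISO 9224 Table 2, B1) = 0.523
  D(16) = 4.207 × 16^0.523 = 4.207 × 4.263 = 17.94 μm
  Mass loss = 17.94 μm × 7.85 g/cm³ = 140.8 g·m⁻²

D(16) = 141 g·m⁻²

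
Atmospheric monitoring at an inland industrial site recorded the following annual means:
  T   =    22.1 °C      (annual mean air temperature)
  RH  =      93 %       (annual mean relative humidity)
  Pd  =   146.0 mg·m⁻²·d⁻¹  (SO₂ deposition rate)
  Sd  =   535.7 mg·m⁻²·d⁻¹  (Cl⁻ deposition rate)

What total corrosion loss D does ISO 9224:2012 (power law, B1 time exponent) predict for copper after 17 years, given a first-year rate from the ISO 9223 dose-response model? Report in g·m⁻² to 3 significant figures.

copper: temperature factor f = -0.080·(12.1) = -0.9680
  SO₂ term: 0.0053·146.0^0.26·exp(0.059·93-0.9680) = 1.777
  Cl⁻ term: 0.01025·535.7^0.27·exp(0.036·93+0.049·22.1) = 4.697
  sum: 1.777 + 4.697 → r_corr = 6.474 μm/a
ISO 9224: D(t) = r_corr · t^b with b = 0.667 (copper, B1)
  D(17) = 6.474 × 17^0.667 = 6.474 × 6.618 = 42.84 μm
  Mass loss = 42.84 μm × 8.96 g/cm³ = 383.9 g·m⁻²

D(17) = 384 g·m⁻²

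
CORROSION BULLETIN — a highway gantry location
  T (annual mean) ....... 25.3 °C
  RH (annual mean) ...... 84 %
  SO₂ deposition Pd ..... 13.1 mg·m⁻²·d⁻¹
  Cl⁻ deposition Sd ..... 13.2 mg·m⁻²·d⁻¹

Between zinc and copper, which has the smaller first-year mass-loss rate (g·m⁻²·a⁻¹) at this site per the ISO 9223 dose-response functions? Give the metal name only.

zinc

zinc: f(T) = -0.071·(T−10) [T>10 °C] = -1.0863
  sulphur-dioxide contribution → 0.6435 μm/a
  chloride contribution → 1.281 μm/a
  total first-year rate 1.925 μm/a
  mass loss = 1.925 μm/a × 7.14 g/cm³ = 13.74 g·m⁻²·a⁻¹
copper: temperature factor f = -0.080·(15.3) = -1.2240
  sulphur-dioxide contribution → 0.4321 μm/a
  chloride contribution → 1.462 μm/a
  total first-year rate 1.894 μm/a
  mass loss = 1.894 μm/a × 8.96 g/cm³ = 16.97 g·m⁻²·a⁻¹
Ordering by g·m⁻²·a⁻¹: copper (17) > zinc (13.7)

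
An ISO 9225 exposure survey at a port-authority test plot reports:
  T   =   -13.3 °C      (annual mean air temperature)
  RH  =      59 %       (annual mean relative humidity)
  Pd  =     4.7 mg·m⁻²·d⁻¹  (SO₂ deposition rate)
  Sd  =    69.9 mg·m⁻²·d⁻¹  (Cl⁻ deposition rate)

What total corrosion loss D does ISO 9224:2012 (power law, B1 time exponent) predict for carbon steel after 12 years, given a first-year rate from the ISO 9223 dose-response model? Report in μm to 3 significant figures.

carbon steel: T≤10 °C ⇒ hinge +0.150·(-13.3−10) = -3.4950
  Pd branch = 1.77·Pd^0.52·e^(0.02·RH+f) = 0.3909 μm/a
  Cl⁻ term: 0.102·69.9^0.62·exp(0.033·59+0.04·-13.3) = 5.844
  sum: 0.3909 + 5.844 → r_corr = 6.235 μm/a
ISO 9224: D(t) = r_corr · t^b with b = 0.523 (carbon steel, B1)
  D(12) = 6.235 × 12^0.523 = 6.235 × 3.668 = 22.87 μm

D(12) = 22.9 μm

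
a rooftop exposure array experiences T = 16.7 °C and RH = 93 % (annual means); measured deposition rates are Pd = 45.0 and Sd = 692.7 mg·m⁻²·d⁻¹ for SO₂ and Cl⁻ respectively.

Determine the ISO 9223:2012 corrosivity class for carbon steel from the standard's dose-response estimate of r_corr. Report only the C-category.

CX

carbon steel: temperature factor f = -0.054·(6.7) = -0.3618
  SO₂ term: 1.77·45.0^0.52·exp(0.02·93-0.3618) = 57.32
  Sd branch = 0.102·Sd^0.62·e^(0.033·RH+0.04·T) = 247 μm/a
  r_corr = 57.32 + 247 = 304.3 μm/a
ISO 9223 Table 2 (carbon steel): 200 < 304 ≤ 700 μm/a ⇒ CX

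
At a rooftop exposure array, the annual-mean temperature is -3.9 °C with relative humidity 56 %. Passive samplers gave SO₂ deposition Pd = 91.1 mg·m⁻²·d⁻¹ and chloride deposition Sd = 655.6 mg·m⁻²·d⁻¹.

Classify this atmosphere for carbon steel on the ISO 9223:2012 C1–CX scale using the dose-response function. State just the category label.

C3

carbon steel: T≤10 °C ⇒ hinge +0.150·(-3.9−10) = -2.0850
  SO₂ term: 1.77·91.1^0.52·exp(0.02·56-2.0850) = 7.044
  Sd branch = 0.102·Sd^0.62·e^(0.033·RH+0.04·T) = 30.88 μm/a
  sum: 7.044 + 30.88 → r_corr = 37.93 μm/a
ISO 9223 Table 2 (carbon steel): 25 < 37.9 ≤ 50 μm/a ⇒ C3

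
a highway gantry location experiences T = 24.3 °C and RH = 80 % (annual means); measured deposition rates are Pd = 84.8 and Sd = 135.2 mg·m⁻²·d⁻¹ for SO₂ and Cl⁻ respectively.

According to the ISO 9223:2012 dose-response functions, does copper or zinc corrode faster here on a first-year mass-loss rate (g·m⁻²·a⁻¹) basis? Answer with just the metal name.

copper: temperature factor f = -0.080·(14.3) = -1.1440
  Pd branch = 0.0053·Pd^0.26·e^(0.059·RH+f) = 0.6008 μm/a
  Cl⁻ term: 0.01025·135.2^0.27·exp(0.036·80+0.049·24.3) = 2.259
  r_corr = 0.6008 + 2.259 = 2.86 μm/a
  mass loss = 2.86 μm/a × 8.96 g/cm³ = 25.63 g·m⁻²·a⁻¹
zinc: T>10 °C ⇒ hinge -0.071·(24.3−10) = -1.0153
  SO₂ term: 0.0129·84.8^0.44·exp(0.046·80-1.0153) = 1.307
  Cl⁻ term: 0.0175·135.2^0.57·exp(0.008·80+0.085·24.3) = 4.292
  sum: 1.307 + 4.292 → r_corr = 5.599 μm/a
  mass loss = 5.599 μm/a × 7.14 g/cm³ = 39.98 g·m⁻²·a⁻¹
Ordering by g·m⁻²·a⁻¹: zinc (40) > copper (25.6)

zinc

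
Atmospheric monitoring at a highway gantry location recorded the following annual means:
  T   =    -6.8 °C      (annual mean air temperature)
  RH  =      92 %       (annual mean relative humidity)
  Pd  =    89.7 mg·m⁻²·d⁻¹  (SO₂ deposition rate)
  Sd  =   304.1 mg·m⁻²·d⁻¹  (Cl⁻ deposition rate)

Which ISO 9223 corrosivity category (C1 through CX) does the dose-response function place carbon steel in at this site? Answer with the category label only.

C4

carbon steel: temperature factor f = +0.150·(-16.8) = -2.5200
  Pd branch = 1.77·Pd^0.52·e^(0.02·RH+f) = 9.292 μm/a
  Cl⁻ term: 0.102·304.1^0.62·exp(0.033·92+0.04·-6.8) = 56.04
  r_corr = 9.292 + 56.04 = 65.33 μm/a
ISO 9223 Table 2 (carbon steel): 50 < 65.3 ≤ 80 μm/a ⇒ C4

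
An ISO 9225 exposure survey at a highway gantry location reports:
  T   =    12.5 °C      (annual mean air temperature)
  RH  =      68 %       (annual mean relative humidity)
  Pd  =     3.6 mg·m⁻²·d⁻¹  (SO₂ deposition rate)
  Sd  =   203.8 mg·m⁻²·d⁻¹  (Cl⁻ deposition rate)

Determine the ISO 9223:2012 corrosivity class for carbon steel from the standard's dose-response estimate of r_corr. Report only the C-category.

C4

carbon steel: f(T) = -0.054·(T−10) [T>10 °C] = -0.1350
  sulphur-dioxide contribution → 11.73 μm/a
  chloride contribution → 42.86 μm/a
  total first-year rate 54.58 μm/a
54.6 μm/a falls in (50, 80] for carbon steel → category C4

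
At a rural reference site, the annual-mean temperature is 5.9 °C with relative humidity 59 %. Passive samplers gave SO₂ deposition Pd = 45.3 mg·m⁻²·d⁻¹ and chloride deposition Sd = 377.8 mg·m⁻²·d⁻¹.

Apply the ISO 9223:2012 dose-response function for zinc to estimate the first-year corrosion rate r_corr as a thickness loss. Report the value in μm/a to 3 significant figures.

r_corr = 2.26 μm/a

zinc: temperature factor f = +0.038·(-4.1) = -0.1558
  sulphur-dioxide contribution → 0.8918 μm/a
  chloride contribution → 1.364 μm/a
  ⇒ r_corr(zinc) = 2.256 μm/a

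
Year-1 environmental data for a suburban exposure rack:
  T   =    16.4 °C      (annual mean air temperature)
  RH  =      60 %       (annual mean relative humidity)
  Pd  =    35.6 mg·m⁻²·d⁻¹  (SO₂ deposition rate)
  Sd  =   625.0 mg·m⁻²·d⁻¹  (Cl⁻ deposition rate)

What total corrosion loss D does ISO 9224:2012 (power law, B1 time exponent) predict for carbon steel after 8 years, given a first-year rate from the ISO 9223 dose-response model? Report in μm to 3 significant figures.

D(8) = 308 μm

carbon steel: f(T) = -0.054·(T−10) [T>10 °C] = -0.3456
  sulphur-dioxide contribution → 26.66 μm/a
  chloride contribution → 77.06 μm/a
  total first-year rate 103.7 μm/a
Long-term exponent b (ISO 9224 Table 2, B1) = 0.523
  D(8) = 103.7 × 8^0.523 = 103.7 × 2.967 = 307.7 μm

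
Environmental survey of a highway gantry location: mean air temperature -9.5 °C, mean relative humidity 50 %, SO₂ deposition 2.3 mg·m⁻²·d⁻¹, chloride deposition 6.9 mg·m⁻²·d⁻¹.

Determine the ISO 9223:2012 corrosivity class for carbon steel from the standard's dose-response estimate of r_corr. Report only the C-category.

C2

carbon steel: T≤10 °C ⇒ hinge +0.150·(-9.5−10) = -2.9250
  Pd branch = 1.77·Pd^0.52·e^(0.02·RH+f) = 0.3982 μm/a
  Sd branch = 0.102·Sd^0.62·e^(0.033·RH+0.04·T) = 1.203 μm/a
  r_corr = 0.3982 + 1.203 = 1.601 μm/a
Category bounds: 1.3…25 μm/a bracket r_corr ⇒ C2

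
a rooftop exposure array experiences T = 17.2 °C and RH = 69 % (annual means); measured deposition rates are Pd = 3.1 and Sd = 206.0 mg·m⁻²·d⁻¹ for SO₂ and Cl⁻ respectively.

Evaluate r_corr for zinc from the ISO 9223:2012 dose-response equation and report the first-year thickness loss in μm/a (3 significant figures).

zinc: temperature factor f = -0.071·(7.2) = -0.5112
  SO₂ term: 0.0129·3.1^0.44·exp(0.046·69-0.5112) = 0.3042
  Sd branch = 0.0175·Sd^0.57·e^(0.008·RH+0.085·T) = 2.733 μm/a
  sum: 0.3042 + 2.733 → r_corr = 3.037 μm/a

r_corr = 3.04 μm/a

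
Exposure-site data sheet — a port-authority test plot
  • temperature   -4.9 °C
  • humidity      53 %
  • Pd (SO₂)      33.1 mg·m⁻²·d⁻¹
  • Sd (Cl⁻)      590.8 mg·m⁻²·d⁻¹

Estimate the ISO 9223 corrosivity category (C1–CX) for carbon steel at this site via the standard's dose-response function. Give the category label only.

carbon steel: T≤10 °C ⇒ hinge +0.150·(-4.9−10) = -2.2350
  sulphur-dioxide contribution → 3.373 μm/a
  chloride contribution → 25.2 μm/a
  ⇒ r_corr(carbon steel) = 28.57 μm/a
28.6 μm/a falls in (25, 50] for carbon steel → category C3

C3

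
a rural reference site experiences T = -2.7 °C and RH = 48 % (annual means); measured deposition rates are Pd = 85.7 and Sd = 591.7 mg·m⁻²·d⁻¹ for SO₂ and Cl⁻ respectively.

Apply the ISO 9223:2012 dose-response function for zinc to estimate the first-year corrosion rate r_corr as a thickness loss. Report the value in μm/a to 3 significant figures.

r_corr = 1.29 μm/a

zinc: f(T) = +0.038·(T−10) [T≤10 °C] = -0.4826
  SO₂ term: 0.0129·85.7^0.44·exp(0.046·48-0.4826) = 0.5134
  Cl⁻ term: 0.0175·591.7^0.57·exp(0.008·48+0.085·-2.7) = 0.7767
  r_corr = 0.5134 + 0.7767 = 1.29 μm/a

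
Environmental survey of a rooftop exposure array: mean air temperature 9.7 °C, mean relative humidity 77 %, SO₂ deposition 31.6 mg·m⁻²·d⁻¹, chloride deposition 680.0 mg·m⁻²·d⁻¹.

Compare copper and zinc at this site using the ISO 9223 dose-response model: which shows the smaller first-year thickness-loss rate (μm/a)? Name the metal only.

copper: temperature factor f = +0.126·(-0.3) = -0.0378
  sulphur-dioxide contribution → 1.177 μm/a
  chloride contribution → 1.534 μm/a
  total first-year rate 2.711 μm/a
zinc: f(T) = +0.038·(T−10) [T≤10 °C] = -0.0114
  sulphur-dioxide contribution → 2.013 μm/a
  chloride contribution → 3.042 μm/a
  total first-year rate 5.055 μm/a
Ordering by μm/a: zinc (5.05) > copper (2.71)

copper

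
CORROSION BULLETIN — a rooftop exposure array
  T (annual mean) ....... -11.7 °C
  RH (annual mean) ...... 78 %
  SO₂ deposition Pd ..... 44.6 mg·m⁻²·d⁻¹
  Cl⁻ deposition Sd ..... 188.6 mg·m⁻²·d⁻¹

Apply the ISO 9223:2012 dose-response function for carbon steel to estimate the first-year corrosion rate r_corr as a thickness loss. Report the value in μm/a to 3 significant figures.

carbon steel: temperature factor f = +0.150·(-21.7) = -3.2550
  sulphur-dioxide contribution → 2.342 μm/a
  chloride contribution → 21.58 μm/a
  total first-year rate 23.92 μm/a

r_corr = 23.9 μm/a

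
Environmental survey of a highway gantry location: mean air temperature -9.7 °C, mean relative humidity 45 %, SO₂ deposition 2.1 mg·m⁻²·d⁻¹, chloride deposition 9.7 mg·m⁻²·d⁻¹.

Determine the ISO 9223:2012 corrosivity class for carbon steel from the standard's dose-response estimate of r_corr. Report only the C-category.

carbon steel: temperature factor f = +0.150·(-19.7) = -2.9550
  Pd branch = 1.77·Pd^0.52·e^(0.02·RH+f) = 0.3335 μm/a
  Sd branch = 0.102·Sd^0.62·e^(0.033·RH+0.04·T) = 1.25 μm/a
  sum: 0.3335 + 1.25 → r_corr = 1.583 μm/a
1.58 μm/a falls in (1.3, 25] for carbon steel → category C2

C2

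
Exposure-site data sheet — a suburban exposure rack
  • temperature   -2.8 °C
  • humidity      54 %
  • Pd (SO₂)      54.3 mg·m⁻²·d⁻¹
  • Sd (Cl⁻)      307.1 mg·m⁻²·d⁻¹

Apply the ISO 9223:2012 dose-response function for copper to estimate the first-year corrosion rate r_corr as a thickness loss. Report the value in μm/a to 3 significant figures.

copper: f(T) = +0.126·(T−10) [T≤10 °C] = -1.6128
  sulphur-dioxide contribution → 0.0722 μm/a
  chloride contribution → 0.2931 μm/a
  total first-year rate 0.3653 μm/a

r_corr = 0.365 μm/a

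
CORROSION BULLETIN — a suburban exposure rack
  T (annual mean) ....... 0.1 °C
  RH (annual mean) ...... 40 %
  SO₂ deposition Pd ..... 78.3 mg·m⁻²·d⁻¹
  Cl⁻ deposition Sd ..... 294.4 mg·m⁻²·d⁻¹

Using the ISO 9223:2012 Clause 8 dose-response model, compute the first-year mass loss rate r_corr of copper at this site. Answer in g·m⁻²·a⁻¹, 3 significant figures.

copper: T≤10 °C ⇒ hinge +0.126·(0.1−10) = -1.2474
  sulphur-dioxide contribution → 0.0501 μm/a
  chloride contribution → 0.2018 μm/a
  total first-year rate 0.2519 μm/a
Convert to mass loss: 0.2519 μm/a × 8.96 g/cm³ = 2.257 g·m⁻²·a⁻¹

r_corr = 2.26 g·m⁻²·a⁻¹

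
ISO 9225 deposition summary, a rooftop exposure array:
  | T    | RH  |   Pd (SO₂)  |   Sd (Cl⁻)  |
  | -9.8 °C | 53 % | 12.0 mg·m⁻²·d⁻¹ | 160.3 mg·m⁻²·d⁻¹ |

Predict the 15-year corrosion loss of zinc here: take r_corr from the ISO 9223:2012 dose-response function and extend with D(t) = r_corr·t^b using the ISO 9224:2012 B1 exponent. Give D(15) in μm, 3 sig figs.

zinc: f(T) = +0.038·(T−10) [T≤10 °C] = -0.7524
  sulphur-dioxide contribution → 0.2077 μm/a
  chloride contribution → 0.21 μm/a
  total first-year rate 0.4177 μm/a
ISO 9224: D(t) = r_corr · t^b with b = 0.813 (zinc, B1)
  D(15) = 0.4177 × 15^0.813 = 0.4177 × 9.04 = 3.776 μm

D(15) = 3.78 μm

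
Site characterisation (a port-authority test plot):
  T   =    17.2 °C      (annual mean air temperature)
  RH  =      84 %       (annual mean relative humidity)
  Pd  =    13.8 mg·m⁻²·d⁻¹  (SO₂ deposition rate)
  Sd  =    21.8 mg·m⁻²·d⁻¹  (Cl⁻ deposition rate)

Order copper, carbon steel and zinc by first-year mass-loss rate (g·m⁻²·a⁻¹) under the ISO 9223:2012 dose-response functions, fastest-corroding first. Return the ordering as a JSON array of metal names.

copper: temperature factor f = -0.080·(7.2) = -0.5760
  Pd branch = 0.0053·Pd^0.26·e^(0.059·RH+f) = 0.8372 μm/a
  Sd branch = 0.01025·Sd^0.27·e^(0.036·RH+0.049·T) = 1.126 μm/a
  sum: 0.8372 + 1.126 → r_corr = 1.963 μm/a
  mass loss = 1.963 μm/a × 8.96 g/cm³ = 17.59 g·m⁻²·a⁻¹
carbon steel: T>10 °C ⇒ hinge -0.054·(17.2−10) = -0.3888
  Pd branch = 1.77·Pd^0.52·e^(0.02·RH+f) = 25.2 μm/a
  Sd branch = 0.102·Sd^0.62·e^(0.033·RH+0.04·T) = 21.93 μm/a
  sum: 25.2 + 21.93 → r_corr = 47.14 μm/a
  mass loss = 47.14 μm/a × 7.85 g/cm³ = 370 g·m⁻²·a⁻¹
zinc: f(T) = -0.071·(T−10) [T>10 °C] = -0.5112
  Pd branch = 0.0129·Pd^0.44·e^(0.046·RH+f) = 1.17 μm/a
  Cl⁻ term: 0.0175·21.8^0.57·exp(0.008·84+0.085·17.2) = 0.8565
  r_corr = 1.17 + 0.8565 = 2.027 μm/a
  mass loss = 2.027 μm/a × 7.14 g/cm³ = 14.47 g·m⁻²·a⁻¹
Ordering by g·m⁻²·a⁻¹: carbon steel (370) > copper (17.6) > zinc (14.5)

["carbon steel", "copper", "zinc"]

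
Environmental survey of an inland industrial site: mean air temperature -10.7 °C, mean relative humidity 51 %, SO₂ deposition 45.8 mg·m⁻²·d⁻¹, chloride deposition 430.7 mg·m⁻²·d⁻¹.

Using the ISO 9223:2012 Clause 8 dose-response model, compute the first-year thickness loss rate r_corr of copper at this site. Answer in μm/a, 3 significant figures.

copper: f(T) = +0.126·(T−10) [T≤10 °C] = -2.6082
  SO₂ term: 0.0053·45.8^0.26·exp(0.059·51-2.6082) = 0.02139
  Cl⁻ term: 0.01025·430.7^0.27·exp(0.036·51+0.049·-10.7) = 0.1957
  sum: 0.02139 + 0.1957 → r_corr = 0.2171 μm/a

r_corr = 0.217 μm/a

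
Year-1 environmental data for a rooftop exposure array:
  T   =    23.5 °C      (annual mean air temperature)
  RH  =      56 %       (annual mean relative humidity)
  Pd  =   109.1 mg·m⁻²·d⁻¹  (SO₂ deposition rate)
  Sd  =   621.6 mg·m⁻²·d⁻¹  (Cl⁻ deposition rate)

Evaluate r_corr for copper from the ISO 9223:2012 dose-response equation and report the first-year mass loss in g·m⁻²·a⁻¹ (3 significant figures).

r_corr = 13.9 g·m⁻²·a⁻¹

copper: f(T) = -0.080·(T−10) [T>10 °C] = -1.0800
  Pd branch = 0.0053·Pd^0.26·e^(0.059·RH+f) = 0.166 μm/a
  Cl⁻ term: 0.01025·621.6^0.27·exp(0.036·56+0.049·23.5) = 1.382
  sum: 0.166 + 1.382 → r_corr = 1.548 μm/a
Convert to mass loss: 1.548 μm/a × 8.96 g/cm³ = 13.87 g·m⁻²·a⁻¹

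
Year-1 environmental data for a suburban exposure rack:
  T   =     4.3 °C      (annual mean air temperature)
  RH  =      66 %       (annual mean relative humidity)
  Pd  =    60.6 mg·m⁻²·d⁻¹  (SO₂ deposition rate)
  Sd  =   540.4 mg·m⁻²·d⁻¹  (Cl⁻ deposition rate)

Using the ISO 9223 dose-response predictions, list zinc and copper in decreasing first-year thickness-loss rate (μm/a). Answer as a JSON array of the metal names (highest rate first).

zinc: f(T) = +0.038·(T−10) [T≤10 °C] = -0.2166
  sulphur-dioxide contribution → 1.316 μm/a
  chloride contribution → 1.544 μm/a
  total first-year rate 2.861 μm/a
copper: T≤10 °C ⇒ hinge +0.126·(4.3−10) = -0.7182
  sulphur-dioxide contribution → 0.3689 μm/a
  chloride contribution → 0.7446 μm/a
  ⇒ r_corr(copper) = 1.114 μm/a
Ordering by μm/a: zinc (2.86) > copper (1.11)

["zinc", "copper"]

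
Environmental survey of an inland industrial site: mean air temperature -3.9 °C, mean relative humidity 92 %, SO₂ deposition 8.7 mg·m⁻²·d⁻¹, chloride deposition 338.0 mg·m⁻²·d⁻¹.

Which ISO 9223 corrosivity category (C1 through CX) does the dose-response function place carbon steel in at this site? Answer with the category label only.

C4

carbon steel: f(T) = +0.150·(T−10) [T≤10 °C] = -2.0850
  sulphur-dioxide contribution → 4.267 μm/a
  chloride contribution → 67.19 μm/a
  total first-year rate 71.46 μm/a
ISO 9223 Table 2 (carbon steel): 50 < 71.5 ≤ 80 μm/a ⇒ C4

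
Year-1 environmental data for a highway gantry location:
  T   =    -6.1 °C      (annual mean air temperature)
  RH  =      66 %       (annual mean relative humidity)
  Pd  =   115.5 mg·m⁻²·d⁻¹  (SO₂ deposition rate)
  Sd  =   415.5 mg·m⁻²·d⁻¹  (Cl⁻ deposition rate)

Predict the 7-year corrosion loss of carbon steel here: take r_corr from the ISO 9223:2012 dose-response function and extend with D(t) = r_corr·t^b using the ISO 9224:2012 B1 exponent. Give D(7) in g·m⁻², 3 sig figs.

D(7) = 796 g·m⁻²

carbon steel: temperature factor f = +0.150·(-16.1) = -2.4150
  Pd branch = 1.77·Pd^0.52·e^(0.02·RH+f) = 6.998 μm/a
  Cl⁻ term: 0.102·415.5^0.62·exp(0.033·66+0.04·-6.1) = 29.65
  r_corr = 6.998 + 29.65 = 36.65 μm/a
Long-term exponent b (ISO 9224 Table 2, B1) = 0.523
  D(7) = 36.65 × 7^0.523 = 36.65 × 2.767 = 101.4 μm
  Mass loss = 101.4 μm × 7.85 g/cm³ = 796 g·m⁻²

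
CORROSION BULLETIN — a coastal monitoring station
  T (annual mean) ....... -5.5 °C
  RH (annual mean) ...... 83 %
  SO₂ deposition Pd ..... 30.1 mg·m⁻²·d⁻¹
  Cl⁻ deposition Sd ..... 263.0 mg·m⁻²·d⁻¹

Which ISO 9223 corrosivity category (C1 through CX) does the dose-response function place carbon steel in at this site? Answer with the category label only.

C3

carbon steel: temperature factor f = +0.150·(-15.5) = -2.3250
  sulphur-dioxide contribution → 5.346 μm/a
  chloride contribution → 40.08 μm/a
  ⇒ r_corr(carbon steel) = 45.43 μm/a
ISO 9223 Table 2 (carbon steel): 25 < 45.4 ≤ 50 μm/a ⇒ C3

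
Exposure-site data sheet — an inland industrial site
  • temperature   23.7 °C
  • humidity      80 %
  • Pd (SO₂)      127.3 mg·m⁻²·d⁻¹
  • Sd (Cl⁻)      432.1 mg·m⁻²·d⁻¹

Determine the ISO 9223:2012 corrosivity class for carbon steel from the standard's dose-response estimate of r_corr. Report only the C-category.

carbon steel: temperature factor f = -0.054·(13.7) = -0.7398
  SO₂ term: 1.77·127.3^0.52·exp(0.02·80-0.7398) = 52.01
  Sd branch = 0.102·Sd^0.62·e^(0.033·RH+0.04·T) = 158.8 μm/a
  r_corr = 52.01 + 158.8 = 210.8 μm/a
ISO 9223 Table 2 (carbon steel): 200 < 211 ≤ 700 μm/a ⇒ CX

CX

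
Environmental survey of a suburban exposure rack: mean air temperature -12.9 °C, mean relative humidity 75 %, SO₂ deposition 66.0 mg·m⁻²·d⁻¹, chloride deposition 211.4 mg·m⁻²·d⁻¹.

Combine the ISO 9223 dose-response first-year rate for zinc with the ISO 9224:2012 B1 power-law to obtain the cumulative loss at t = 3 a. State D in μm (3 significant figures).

zinc: temperature factor f = +0.038·(-22.9) = -0.8702
  Pd branch = 0.0129·Pd^0.44·e^(0.046·RH+f) = 1.075 μm/a
  Cl⁻ term: 0.0175·211.4^0.57·exp(0.008·75+0.085·-12.9) = 0.2253
  sum: 1.075 + 0.2253 → r_corr = 1.301 μm/a
Power-law: D(3) = r_corr · 3^0.813
  D(3) = 1.301 × 3^0.813 = 1.301 × 2.443 = 3.177 μm

D(3) = 3.18 μm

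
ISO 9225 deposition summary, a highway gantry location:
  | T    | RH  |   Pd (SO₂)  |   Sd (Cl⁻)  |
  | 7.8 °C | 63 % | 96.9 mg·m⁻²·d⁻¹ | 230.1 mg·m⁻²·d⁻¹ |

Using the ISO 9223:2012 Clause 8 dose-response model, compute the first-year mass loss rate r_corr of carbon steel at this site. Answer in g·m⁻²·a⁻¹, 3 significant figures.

carbon steel: f(T) = +0.150·(T−10) [T≤10 °C] = -0.3300
  Pd branch = 1.77·Pd^0.52·e^(0.02·RH+f) = 48.39 μm/a
  Cl⁻ term: 0.102·230.1^0.62·exp(0.033·63+0.04·7.8) = 32.46
  sum: 48.39 + 32.46 → r_corr = 80.85 μm/a
Convert to mass loss: 80.85 μm/a × 7.85 g/cm³ = 634.7 g·m⁻²·a⁻¹

r_corr = 635 g·m⁻²·a⁻¹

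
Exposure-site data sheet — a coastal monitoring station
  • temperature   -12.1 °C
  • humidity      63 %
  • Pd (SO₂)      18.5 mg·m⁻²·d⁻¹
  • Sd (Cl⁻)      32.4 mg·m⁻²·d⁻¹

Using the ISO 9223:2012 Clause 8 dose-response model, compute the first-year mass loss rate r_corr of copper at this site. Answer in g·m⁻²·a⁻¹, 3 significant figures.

r_corr = 1.51 g·m⁻²·a⁻¹

copper: T≤10 °C ⇒ hinge +0.126·(-12.1−10) = -2.7846
  sulphur-dioxide contribution → 0.02875 μm/a
  chloride contribution → 0.14 μm/a
  ⇒ r_corr(copper) = 0.1687 μm/a
Convert to mass loss: 0.1687 μm/a × 8.96 g/cm³ = 1.512 g·m⁻²·a⁻¹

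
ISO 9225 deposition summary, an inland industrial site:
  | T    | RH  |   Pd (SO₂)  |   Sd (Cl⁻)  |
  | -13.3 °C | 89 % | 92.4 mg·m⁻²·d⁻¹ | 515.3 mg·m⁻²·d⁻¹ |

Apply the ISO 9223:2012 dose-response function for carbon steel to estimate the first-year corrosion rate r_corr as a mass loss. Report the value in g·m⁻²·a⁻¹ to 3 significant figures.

r_corr = 452 g·m⁻²·a⁻¹

carbon steel: f(T) = +0.150·(T−10) [T≤10 °C] = -3.4950
  sulphur-dioxide contribution → 3.352 μm/a
  chloride contribution → 54.27 μm/a
  ⇒ r_corr(carbon steel) = 57.62 μm/a
Convert to mass loss: 57.62 μm/a × 7.85 g/cm³ = 452.3 g·m⁻²·a⁻¹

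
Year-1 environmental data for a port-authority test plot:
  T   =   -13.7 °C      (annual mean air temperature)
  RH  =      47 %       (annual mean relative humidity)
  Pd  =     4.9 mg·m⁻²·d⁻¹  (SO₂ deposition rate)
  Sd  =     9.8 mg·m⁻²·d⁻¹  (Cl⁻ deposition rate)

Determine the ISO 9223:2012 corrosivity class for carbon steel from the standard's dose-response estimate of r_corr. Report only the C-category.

carbon steel: f(T) = +0.150·(T−10) [T≤10 °C] = -3.5550
  Pd branch = 1.77·Pd^0.52·e^(0.02·RH+f) = 0.2959 μm/a
  Sd branch = 0.102·Sd^0.62·e^(0.033·RH+0.04·T) = 1.145 μm/a
  r_corr = 0.2959 + 1.145 = 1.441 μm/a
1.44 μm/a falls in (1.3, 25] for carbon steel → category C2

C2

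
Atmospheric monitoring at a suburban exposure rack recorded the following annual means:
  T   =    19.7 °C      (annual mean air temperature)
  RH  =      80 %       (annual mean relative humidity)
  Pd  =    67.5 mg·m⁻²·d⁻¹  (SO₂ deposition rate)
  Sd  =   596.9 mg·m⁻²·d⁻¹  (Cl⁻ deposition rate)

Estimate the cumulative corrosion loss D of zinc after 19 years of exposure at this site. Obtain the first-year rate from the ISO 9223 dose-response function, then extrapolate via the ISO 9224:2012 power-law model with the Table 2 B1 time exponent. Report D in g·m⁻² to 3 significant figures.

D(19) = 658 g·m⁻²

zinc: temperature factor f = -0.071·(9.7) = -0.6887
  SO₂ term: 0.0129·67.5^0.44·exp(0.046·80-0.6887) = 1.639
  Cl⁻ term: 0.0175·596.9^0.57·exp(0.008·80+0.085·19.7) = 6.768
  sum: 1.639 + 6.768 → r_corr = 8.407 μm/a
Power-law: D(19) = r_corr · 19^0.813
  D(19) = 8.407 × 19^0.813 = 8.407 × 10.96 = 92.1 μm
  Mass loss = 92.1 μm × 7.14 g/cm³ = 657.6 g·m⁻²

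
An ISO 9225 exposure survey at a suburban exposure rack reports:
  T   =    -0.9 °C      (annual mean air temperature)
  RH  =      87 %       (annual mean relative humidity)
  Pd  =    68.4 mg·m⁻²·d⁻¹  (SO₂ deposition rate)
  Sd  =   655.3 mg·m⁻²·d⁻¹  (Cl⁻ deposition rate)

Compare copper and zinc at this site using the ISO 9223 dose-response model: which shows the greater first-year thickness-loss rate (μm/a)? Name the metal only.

copper: f(T) = +0.126·(T−10) [T≤10 °C] = -1.3734
  Pd branch = 0.0053·Pd^0.26·e^(0.059·RH+f) = 0.6826 μm/a
  Sd branch = 0.01025·Sd^0.27·e^(0.036·RH+0.049·T) = 1.295 μm/a
  r_corr = 0.6826 + 1.295 = 1.977 μm/a
zinc: f(T) = +0.038·(T−10) [T≤10 °C] = -0.4142
  Pd branch = 0.0129·Pd^0.44·e^(0.046·RH+f) = 2.993 μm/a
  Cl⁻ term: 0.0175·655.3^0.57·exp(0.008·87+0.085·-0.9) = 1.311
  sum: 2.993 + 1.311 → r_corr = 4.304 μm/a
Ordering by μm/a: zinc (4.3) > copper (1.98)

zinc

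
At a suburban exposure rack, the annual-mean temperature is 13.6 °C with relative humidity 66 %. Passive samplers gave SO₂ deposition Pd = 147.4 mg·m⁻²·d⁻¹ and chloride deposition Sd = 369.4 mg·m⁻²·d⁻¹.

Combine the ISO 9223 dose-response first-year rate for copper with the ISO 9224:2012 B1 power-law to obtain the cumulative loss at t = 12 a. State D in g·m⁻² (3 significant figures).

copper: f(T) = -0.080·(T−10) [T>10 °C] = -0.2880
  SO₂ term: 0.0053·147.4^0.26·exp(0.059·66-0.2880) = 0.7147
  Cl⁻ term: 0.01025·369.4^0.27·exp(0.036·66+0.049·13.6) = 1.06
  sum: 0.7147 + 1.06 → r_corr = 1.775 μm/a
Power-law: D(12) = r_corr · 12^0.667
  D(12) = 1.775 × 12^0.667 = 1.775 × 5.246 = 9.309 μm
  Mass loss = 9.309 μm × 8.96 g/cm³ = 83.41 g·m⁻²

D(12) = 83.4 g·m⁻²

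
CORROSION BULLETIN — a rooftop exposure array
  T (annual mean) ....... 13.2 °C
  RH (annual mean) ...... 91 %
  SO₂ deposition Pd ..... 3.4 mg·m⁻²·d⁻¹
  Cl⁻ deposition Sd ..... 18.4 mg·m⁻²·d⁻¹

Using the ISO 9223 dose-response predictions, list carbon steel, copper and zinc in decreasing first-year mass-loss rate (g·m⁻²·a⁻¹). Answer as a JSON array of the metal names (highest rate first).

carbon steel: f(T) = -0.054·(T−10) [T>10 °C] = -0.1728
  SO₂ term: 1.77·3.4^0.52·exp(0.02·91-0.1728) = 17.37
  Sd branch = 0.102·Sd^0.62·e^(0.033·RH+0.04·T) = 21.2 μm/a
  sum: 17.37 + 21.2 → r_corr = 38.56 μm/a
  mass loss = 38.56 μm/a × 7.85 g/cm³ = 302.7 g·m⁻²·a⁻¹
copper: T>10 °C ⇒ hinge -0.080·(13.2−10) = -0.2560
  SO₂ term: 0.0053·3.4^0.26·exp(0.059·91-0.2560) = 1.211
  Cl⁻ term: 0.01025·18.4^0.27·exp(0.036·91+0.049·13.2) = 1.137
  sum: 1.211 + 1.137 → r_corr = 2.348 μm/a
  mass loss = 2.348 μm/a × 8.96 g/cm³ = 21.04 g·m⁻²·a⁻¹
zinc: T>10 °C ⇒ hinge -0.071·(13.2−10) = -0.2272
  SO₂ term: 0.0129·3.4^0.44·exp(0.046·91-0.2272) = 1.158
  Sd branch = 0.0175·Sd^0.57·e^(0.008·RH+0.085·T) = 0.5854 μm/a
  sum: 1.158 + 0.5854 → r_corr = 1.743 μm/a
  mass loss = 1.743 μm/a × 7.14 g/cm³ = 12.45 g·m⁻²·a⁻¹
Ordering by g·m⁻²·a⁻¹: carbon steel (303) > copper (21) > zinc (12.4)

["carbon steel", "copper", "zinc"]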